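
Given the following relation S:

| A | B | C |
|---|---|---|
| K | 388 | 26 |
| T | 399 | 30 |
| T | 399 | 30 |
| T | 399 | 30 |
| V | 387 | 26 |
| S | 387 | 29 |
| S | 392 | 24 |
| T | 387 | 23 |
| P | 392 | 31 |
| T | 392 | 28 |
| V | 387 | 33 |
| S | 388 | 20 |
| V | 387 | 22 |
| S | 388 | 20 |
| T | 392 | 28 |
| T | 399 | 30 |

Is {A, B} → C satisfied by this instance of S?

No

(A=K, B=388): 1 row → C = 26 ✓
(A=T, B=399): 4 rows → C = 30, 30, 30, 30 ✓
(A=V, B=387): 3 rows → C takes values {26, 33, 22} — violation
(A=S, B=387): 1 row → C = 29 ✓
(A=S, B=392): 1 row → C = 24 ✓
(A=T, B=387): 1 row → C = 23 ✓
(A=P, B=392): 1 row → C = 31 ✓
(A=T, B=392): 2 rows → C = 28, 28 ✓
(A=S, B=388): 2 rows → C = 20, 20 ✓
Two rows agree on {A, B} but differ on C, so {A, B} → C does not hold.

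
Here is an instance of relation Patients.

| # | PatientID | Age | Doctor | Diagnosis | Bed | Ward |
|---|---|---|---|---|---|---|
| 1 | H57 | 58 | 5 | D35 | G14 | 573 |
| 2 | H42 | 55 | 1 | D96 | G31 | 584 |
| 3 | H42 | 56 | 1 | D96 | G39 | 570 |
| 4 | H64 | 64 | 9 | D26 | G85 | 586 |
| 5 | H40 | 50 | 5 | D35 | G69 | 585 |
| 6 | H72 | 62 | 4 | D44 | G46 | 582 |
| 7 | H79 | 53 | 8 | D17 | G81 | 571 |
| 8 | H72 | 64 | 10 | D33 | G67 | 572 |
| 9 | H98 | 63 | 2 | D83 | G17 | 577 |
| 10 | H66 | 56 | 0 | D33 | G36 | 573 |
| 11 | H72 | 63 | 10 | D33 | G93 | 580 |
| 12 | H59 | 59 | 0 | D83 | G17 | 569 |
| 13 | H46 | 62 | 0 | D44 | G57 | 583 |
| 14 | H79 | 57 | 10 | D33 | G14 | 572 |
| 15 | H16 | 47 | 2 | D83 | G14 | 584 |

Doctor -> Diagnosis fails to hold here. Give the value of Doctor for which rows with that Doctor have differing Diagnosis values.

Doctor=5: rows 1, 5 → Diagnosis = D35, D35 ✓
Doctor=1: rows 2, 3 → Diagnosis = D96, D96 ✓
Doctor=9: row 4 → Diagnosis = D26 ✓
Doctor=4: row 6 → Diagnosis = D44 ✓
Doctor=8: row 7 → Diagnosis = D17 ✓
Doctor=10: rows 8, 11, 14 → Diagnosis = D33, D33, D33 ✓
Doctor=2: rows 9, 15 → Diagnosis = D83, D83 ✓
Doctor=0: rows 10, 12, 13 → Diagnosis takes values {D33, D83, D44} — violation
The only Doctor value with inconsistent Diagnosis is Doctor=0.

0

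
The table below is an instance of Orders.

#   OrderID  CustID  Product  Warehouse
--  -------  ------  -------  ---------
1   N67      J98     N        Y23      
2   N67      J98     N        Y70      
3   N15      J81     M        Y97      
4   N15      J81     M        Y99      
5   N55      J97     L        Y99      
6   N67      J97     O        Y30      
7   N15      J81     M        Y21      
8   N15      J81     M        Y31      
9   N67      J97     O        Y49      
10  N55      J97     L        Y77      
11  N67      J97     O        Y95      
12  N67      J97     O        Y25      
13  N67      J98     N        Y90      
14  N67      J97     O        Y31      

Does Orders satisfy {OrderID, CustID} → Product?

Yes

(OrderID=N67, CustID=J98): rows 1, 2, 13 → Product = N, N, N ✓
(OrderID=N15, CustID=J81): rows 3, 4, 7, 8 → Product = M, M, M, M ✓
(OrderID=N55, CustID=J97): rows 5, 10 → Product = L, L ✓
(OrderID=N67, CustID=J97): rows 6, 9, 11, 12, 14 → Product = O, O, O, O, O ✓
Every {OrderID, CustID} value is associated with a single Product value, so {OrderID, CustID} → Product holds.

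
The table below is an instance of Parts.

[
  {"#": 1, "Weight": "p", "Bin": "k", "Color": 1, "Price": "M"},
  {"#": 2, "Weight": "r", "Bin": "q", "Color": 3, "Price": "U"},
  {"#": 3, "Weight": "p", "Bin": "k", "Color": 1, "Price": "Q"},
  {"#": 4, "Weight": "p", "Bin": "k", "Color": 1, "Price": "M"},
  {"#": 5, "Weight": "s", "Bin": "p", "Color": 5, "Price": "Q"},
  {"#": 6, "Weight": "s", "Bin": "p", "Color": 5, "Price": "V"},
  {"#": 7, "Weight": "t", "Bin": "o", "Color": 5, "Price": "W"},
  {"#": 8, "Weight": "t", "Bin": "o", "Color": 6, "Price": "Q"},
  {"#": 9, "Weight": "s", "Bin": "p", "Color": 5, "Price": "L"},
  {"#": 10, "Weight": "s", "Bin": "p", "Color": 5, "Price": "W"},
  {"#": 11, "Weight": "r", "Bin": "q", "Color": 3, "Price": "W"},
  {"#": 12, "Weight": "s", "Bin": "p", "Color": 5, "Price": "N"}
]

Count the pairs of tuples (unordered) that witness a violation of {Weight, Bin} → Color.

(Weight=p, Bin=k): all 3 rows agree on Color — 0 pairs.
(Weight=r, Bin=q): all 2 rows agree on Color — 0 pairs.
(Weight=s, Bin=p): all 5 rows agree on Color — 0 pairs.
(Weight=t, Bin=o): violating pairs (7,8) — 1 pair.

1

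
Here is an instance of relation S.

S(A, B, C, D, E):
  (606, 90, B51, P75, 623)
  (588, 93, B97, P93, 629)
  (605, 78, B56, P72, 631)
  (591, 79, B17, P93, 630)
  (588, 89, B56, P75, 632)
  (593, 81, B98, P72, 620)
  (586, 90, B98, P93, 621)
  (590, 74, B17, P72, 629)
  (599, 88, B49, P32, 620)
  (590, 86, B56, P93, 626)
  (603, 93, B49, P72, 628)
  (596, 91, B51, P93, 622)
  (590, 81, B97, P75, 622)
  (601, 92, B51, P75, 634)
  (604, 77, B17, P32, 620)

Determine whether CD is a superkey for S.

No

Two distinct rows share (C=B51, D=P75), so CD does not determine every attribute — not a superkey.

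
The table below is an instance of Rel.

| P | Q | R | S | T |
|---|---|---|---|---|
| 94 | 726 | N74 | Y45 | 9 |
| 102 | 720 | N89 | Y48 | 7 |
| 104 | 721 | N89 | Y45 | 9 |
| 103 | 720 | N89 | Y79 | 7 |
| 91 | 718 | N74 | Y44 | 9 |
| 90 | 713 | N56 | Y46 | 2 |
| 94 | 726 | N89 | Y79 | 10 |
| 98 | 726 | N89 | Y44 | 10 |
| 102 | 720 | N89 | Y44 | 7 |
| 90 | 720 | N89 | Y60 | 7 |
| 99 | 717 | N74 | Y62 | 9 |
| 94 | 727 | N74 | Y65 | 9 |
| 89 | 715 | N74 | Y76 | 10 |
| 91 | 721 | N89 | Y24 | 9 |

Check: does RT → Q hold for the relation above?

No

(R=N74, T=9): 4 rows → Q takes values {726, 718, 717, 727} — violation
(R=N89, T=7): 4 rows → Q = 720, 720, 720, 720 ✓
(R=N89, T=9): 2 rows → Q = 721, 721 ✓
(R=N56, T=2): 1 row → Q = 713 ✓
(R=N89, T=10): 2 rows → Q = 726, 726 ✓
(R=N74, T=10): 1 row → Q = 715 ✓
Two rows agree on RT but differ on Q, so RT → Q does not hold.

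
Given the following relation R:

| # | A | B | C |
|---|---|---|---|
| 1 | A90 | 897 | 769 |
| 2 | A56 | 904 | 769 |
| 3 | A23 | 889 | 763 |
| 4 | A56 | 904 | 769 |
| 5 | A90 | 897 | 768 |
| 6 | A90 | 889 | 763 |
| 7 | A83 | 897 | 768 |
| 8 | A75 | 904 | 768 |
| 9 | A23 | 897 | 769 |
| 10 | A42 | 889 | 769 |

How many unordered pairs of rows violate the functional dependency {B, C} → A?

(B=897, C=769): violating pairs (1,9) — 1 pair.
(B=904, C=769): all 2 rows agree on A — 0 pairs.
(B=889, C=763): violating pairs (3,6) — 1 pair.
(B=897, C=768): violating pairs (5,7) — 1 pair.

3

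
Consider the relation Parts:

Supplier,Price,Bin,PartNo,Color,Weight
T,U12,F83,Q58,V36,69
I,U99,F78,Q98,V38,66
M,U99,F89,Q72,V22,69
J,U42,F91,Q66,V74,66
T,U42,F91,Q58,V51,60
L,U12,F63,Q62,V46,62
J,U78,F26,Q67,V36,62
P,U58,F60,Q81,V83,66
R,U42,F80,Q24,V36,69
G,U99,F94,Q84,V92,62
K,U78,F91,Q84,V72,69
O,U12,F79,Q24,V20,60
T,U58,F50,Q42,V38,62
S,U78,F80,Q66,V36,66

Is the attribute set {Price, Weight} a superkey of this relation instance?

All 14 rows have distinct {Price, Weight} values, so {Price, Weight} → (all attributes) holds and {Price, Weight} is a superkey.

Yes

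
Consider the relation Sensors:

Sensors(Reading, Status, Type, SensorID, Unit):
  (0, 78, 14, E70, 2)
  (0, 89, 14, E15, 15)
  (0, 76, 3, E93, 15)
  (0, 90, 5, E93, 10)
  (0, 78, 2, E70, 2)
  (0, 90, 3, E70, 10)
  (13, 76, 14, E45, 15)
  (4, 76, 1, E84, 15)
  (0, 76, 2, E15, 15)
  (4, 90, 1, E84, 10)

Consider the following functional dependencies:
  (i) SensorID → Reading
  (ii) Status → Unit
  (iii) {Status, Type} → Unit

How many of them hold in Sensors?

3

(i) SensorID → Reading: every LHS value maps to a single RHS value — holds.
(ii) Status → Unit: every LHS value maps to a single RHS value — holds.
(iii) {Status, Type} → Unit: every LHS value maps to a single RHS value — holds.
3 of the 3 dependencies hold.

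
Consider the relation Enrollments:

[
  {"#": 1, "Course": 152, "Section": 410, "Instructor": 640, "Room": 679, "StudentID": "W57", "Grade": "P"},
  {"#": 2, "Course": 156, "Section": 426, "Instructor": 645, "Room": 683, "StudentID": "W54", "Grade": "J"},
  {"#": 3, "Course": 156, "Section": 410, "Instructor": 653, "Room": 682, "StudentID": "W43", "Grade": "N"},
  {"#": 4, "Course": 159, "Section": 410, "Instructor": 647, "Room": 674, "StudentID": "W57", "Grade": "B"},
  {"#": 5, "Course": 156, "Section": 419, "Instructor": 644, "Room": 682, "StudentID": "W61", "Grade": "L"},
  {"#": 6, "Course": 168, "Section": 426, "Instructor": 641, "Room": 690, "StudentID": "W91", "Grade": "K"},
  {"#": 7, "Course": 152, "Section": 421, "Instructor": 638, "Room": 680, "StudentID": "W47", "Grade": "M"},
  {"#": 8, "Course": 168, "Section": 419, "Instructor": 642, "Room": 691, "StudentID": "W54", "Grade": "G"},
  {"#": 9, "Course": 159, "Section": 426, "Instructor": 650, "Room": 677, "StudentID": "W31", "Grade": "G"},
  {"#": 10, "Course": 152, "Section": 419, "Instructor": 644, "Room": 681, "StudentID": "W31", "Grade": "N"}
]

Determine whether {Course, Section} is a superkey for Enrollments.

Yes

All 10 rows have distinct {Course, Section} values, so {Course, Section} → (all attributes) holds and {Course, Section} is a superkey.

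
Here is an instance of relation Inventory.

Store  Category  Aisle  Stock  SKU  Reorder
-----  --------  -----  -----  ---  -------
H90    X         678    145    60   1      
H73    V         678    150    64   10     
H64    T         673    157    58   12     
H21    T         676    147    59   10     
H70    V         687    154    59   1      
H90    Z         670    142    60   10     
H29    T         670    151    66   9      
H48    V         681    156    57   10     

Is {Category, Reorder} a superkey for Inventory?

No

Two distinct rows share (Category=V, Reorder=10), so {Category, Reorder} does not determine every attribute — not a superkey.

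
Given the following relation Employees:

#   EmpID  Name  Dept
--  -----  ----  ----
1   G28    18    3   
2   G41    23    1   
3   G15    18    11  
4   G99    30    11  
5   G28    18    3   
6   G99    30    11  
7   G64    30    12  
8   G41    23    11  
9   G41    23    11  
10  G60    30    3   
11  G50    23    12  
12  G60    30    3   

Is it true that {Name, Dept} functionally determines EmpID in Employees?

Yes

(Name=18, Dept=3): rows 1, 5 → EmpID = G28, G28 ✓
(Name=23, Dept=1): row 2 → EmpID = G41 ✓
(Name=18, Dept=11): row 3 → EmpID = G15 ✓
(Name=30, Dept=11): rows 4, 6 → EmpID = G99, G99 ✓
(Name=30, Dept=12): row 7 → EmpID = G64 ✓
(Name=23, Dept=11): rows 8, 9 → EmpID = G41, G41 ✓
(Name=30, Dept=3): rows 10, 12 → EmpID = G60, G60 ✓
(Name=23, Dept=12): row 11 → EmpID = G50 ✓
Every {Name, Dept} value is associated with a single EmpID value, so {Name, Dept} -> EmpID holds.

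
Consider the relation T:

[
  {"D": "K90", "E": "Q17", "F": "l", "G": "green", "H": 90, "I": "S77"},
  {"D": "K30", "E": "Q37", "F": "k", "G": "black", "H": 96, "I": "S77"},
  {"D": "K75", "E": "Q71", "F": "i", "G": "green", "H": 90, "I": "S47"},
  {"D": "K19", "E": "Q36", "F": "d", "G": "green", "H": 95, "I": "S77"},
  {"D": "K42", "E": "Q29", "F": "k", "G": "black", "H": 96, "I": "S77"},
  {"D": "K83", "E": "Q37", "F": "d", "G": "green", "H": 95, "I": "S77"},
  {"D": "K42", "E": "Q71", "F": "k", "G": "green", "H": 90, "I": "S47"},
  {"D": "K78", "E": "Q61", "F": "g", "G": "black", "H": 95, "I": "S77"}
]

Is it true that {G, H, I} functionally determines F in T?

(G=green, H=90, I=S77): 1 row → F = l ✓
(G=black, H=96, I=S77): 2 rows → F = k, k ✓
(G=green, H=90, I=S47): 2 rows → F takes values {i, k} — violation
(G=green, H=95, I=S77): 2 rows → F = d, d ✓
(G=black, H=95, I=S77): 1 row → F = g ✓
Two rows agree on {G, H, I} but differ on F, so {G, H, I} → F does not hold.

No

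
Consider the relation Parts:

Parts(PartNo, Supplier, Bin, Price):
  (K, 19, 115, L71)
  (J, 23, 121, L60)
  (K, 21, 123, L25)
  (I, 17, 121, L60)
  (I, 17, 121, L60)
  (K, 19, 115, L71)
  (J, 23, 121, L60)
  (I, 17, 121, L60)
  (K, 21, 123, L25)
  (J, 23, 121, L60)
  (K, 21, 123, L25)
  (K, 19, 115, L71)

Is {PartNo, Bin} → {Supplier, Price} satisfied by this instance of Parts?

(PartNo=K, Bin=115): 3 rows → {Supplier,Price} = (19, L71), (19, L71), (19, L71) ✓
(PartNo=J, Bin=121): 3 rows → {Supplier,Price} = (23, L60), (23, L60), (23, L60) ✓
(PartNo=K, Bin=123): 3 rows → {Supplier,Price} = (21, L25), (21, L25), (21, L25) ✓
(PartNo=I, Bin=121): 3 rows → {Supplier,Price} = (17, L60), (17, L60), (17, L60) ✓
Every {PartNo, Bin} value is associated with a single {Supplier, Price} value, so {PartNo, Bin} → {Supplier, Price} holds.

Yes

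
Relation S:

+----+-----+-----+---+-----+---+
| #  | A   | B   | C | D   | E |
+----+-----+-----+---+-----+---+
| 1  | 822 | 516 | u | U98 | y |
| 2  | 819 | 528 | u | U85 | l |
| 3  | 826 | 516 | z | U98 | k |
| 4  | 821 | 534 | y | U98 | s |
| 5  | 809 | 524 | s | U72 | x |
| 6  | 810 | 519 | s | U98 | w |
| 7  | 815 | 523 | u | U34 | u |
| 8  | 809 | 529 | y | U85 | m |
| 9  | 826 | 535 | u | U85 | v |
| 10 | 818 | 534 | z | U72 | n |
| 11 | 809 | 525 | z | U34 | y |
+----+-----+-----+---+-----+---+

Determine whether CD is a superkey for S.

Rows 2 and 9 have the same CD value (C=u, D=U85) but are distinct tuples, so CD does not determine every attribute — not a superkey.

No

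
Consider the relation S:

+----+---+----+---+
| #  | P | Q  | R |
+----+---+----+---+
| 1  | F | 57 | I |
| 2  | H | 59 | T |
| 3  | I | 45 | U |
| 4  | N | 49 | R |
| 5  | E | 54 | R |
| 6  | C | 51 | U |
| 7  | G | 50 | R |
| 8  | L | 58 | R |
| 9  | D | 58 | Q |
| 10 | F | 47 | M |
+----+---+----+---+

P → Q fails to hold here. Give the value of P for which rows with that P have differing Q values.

F

P=F: rows 1, 10 → Q takes values {57, 47} — violation
P=H: row 2 → Q = 59 ✓
P=I: row 3 → Q = 45 ✓
P=N: row 4 → Q = 49 ✓
P=E: row 5 → Q = 54 ✓
P=C: row 6 → Q = 51 ✓
P=G: row 7 → Q = 50 ✓
P=L: row 8 → Q = 58 ✓
P=D: row 9 → Q = 58 ✓
The only P value with inconsistent Q is P=F.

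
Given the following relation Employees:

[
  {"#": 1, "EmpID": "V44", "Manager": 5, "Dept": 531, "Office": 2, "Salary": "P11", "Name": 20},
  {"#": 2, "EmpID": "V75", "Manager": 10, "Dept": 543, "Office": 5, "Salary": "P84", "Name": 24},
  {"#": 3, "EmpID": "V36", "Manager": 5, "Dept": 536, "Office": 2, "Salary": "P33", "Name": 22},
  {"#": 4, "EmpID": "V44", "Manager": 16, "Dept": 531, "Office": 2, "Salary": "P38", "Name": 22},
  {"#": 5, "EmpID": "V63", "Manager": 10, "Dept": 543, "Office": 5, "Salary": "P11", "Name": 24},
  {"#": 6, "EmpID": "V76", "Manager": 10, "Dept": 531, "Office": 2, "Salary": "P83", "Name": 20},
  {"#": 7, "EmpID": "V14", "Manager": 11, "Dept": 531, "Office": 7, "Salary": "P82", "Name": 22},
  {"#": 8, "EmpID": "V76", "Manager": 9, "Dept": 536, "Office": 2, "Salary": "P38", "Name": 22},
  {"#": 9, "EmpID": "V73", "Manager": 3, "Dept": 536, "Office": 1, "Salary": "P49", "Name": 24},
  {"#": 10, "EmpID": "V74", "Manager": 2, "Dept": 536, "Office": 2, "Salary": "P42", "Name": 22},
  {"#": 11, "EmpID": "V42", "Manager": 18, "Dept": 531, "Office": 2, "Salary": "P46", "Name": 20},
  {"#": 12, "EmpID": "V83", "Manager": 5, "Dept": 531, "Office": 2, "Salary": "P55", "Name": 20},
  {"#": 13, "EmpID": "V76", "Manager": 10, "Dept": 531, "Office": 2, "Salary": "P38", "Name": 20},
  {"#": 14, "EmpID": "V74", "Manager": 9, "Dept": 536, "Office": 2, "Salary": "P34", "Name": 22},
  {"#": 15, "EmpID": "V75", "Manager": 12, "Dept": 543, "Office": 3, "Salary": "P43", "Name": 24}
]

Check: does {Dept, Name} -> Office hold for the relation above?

(Dept=531, Name=20): rows 1, 6, 11, 12, 13 → Office = 2, 2, 2, 2, 2 ✓
(Dept=543, Name=24): rows 2, 5, 15 → Office takes values {5, 3} — violation
(Dept=536, Name=22): rows 3, 8, 10, 14 → Office = 2, 2, 2, 2 ✓
(Dept=531, Name=22): rows 4, 7 → Office takes values {2, 7} — violation
(Dept=536, Name=24): row 9 → Office = 1 ✓
Two rows agree on {Dept, Name} but differ on Office, so {Dept, Name} -> Office does not hold.

No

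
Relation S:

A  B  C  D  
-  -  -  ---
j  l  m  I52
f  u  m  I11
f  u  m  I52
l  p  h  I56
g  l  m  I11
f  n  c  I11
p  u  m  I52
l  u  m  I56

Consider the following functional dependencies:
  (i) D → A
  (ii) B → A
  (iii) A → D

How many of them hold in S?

0

(i) D → A: D=I52: 3 rows → A takes values {j, f, p} — violation; D=I11: 3 rows → A takes values {f, g} — violation — fails.
(ii) B → A: B=l: 2 rows → A takes values {j, g} — violation; B=u: 4 rows → A takes values {f, p, l} — violation — fails.
(iii) A → D: A=f: 3 rows → D takes values {I11, I52} — violation — fails.
None of the 3 dependencies hold.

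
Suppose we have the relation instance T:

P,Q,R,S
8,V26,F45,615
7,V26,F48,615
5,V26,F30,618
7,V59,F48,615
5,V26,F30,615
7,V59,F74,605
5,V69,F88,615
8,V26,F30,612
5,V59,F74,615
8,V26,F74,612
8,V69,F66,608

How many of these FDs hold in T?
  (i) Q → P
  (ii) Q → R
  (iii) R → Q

0

(i) Q → P: Q=V26: 6 rows → P takes values {8, 7, 5} — violation; Q=V59: 3 rows → P takes values {7, 5} — violation; Q=V69: 2 rows → P takes values {5, 8} — violation — fails.
(ii) Q → R: Q=V26: 6 rows → R takes values {F45, F48, F30, F74} — violation; Q=V59: 3 rows → R takes values {F48, F74} — violation; Q=V69: 2 rows → R takes values {F88, F66} — violation — fails.
(iii) R → Q: R=F48: 2 rows → Q takes values {V26, V59} — violation; R=F74: 3 rows → Q takes values {V59, V26} — violation — fails.
None of the 3 dependencies hold.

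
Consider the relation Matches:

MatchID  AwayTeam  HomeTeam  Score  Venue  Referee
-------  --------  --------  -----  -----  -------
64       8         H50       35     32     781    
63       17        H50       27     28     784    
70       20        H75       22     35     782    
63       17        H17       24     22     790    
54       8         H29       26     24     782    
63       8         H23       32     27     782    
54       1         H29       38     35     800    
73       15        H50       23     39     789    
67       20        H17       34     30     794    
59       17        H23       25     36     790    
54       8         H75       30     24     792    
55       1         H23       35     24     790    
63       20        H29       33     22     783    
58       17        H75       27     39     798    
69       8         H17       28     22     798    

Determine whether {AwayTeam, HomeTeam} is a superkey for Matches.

All 15 rows have distinct {AwayTeam, HomeTeam} values, so {AwayTeam, HomeTeam} → (all attributes) holds and {AwayTeam, HomeTeam} is a superkey.

Yes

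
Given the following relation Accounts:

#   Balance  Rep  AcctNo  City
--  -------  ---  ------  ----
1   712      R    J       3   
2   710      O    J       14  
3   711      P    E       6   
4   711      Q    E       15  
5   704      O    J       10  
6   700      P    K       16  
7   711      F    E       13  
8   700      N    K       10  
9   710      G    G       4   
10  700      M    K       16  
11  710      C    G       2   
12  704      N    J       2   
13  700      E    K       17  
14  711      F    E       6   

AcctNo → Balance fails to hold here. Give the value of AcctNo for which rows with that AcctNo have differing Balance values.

J

AcctNo=J: rows 1, 2, 5, 12 → Balance takes values {712, 710, 704} — violation
AcctNo=E: rows 3, 4, 7, 14 → Balance = 711, 711, 711, 711 ✓
AcctNo=K: rows 6, 8, 10, 13 → Balance = 700, 700, 700, 700 ✓
AcctNo=G: rows 9, 11 → Balance = 710, 710 ✓
The only AcctNo value with inconsistent Balance is AcctNo=J.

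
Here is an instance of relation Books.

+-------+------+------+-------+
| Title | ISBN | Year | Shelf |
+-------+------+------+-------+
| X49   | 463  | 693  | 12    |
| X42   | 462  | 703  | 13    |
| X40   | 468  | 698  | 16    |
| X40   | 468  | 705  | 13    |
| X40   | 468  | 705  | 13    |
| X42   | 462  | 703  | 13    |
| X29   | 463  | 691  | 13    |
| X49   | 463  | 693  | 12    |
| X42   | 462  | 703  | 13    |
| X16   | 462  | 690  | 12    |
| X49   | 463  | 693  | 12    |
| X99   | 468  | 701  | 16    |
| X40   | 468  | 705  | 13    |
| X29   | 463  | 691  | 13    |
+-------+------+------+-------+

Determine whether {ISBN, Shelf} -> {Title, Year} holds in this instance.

No

(ISBN=463, Shelf=12): 3 rows → {Title,Year} = (X49, 693), (X49, 693), (X49, 693) ✓
(ISBN=462, Shelf=13): 3 rows → {Title,Year} = (X42, 703), (X42, 703), (X42, 703) ✓
(ISBN=468, Shelf=16): 2 rows → {Title,Year} takes values {(X40, 698), (X99, 701)} — violation
(ISBN=468, Shelf=13): 3 rows → {Title,Year} = (X40, 705), (X40, 705), (X40, 705) ✓
(ISBN=463, Shelf=13): 2 rows → {Title,Year} = (X29, 691), (X29, 691) ✓
(ISBN=462, Shelf=12): 1 row → {Title,Year} = (X16, 690) ✓
Two rows agree on {ISBN, Shelf} but differ on {Title, Year}, so {ISBN, Shelf} -> {Title, Year} does not hold.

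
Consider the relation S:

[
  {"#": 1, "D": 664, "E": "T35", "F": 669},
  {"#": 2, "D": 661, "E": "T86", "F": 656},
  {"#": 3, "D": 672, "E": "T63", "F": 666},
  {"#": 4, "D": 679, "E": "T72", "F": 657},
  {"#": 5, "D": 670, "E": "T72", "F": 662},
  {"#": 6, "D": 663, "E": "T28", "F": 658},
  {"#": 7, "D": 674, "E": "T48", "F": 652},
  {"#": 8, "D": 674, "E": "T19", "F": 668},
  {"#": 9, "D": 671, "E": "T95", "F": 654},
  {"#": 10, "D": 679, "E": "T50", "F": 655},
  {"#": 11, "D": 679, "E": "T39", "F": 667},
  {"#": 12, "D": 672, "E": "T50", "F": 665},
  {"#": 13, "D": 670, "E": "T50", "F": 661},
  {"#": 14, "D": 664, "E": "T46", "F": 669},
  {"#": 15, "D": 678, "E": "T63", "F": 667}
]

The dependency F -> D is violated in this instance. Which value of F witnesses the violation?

667

F=669: rows 1, 14 → D = 664, 664 ✓
F=656: row 2 → D = 661 ✓
F=666: row 3 → D = 672 ✓
F=657: row 4 → D = 679 ✓
F=662: row 5 → D = 670 ✓
F=658: row 6 → D = 663 ✓
F=652: row 7 → D = 674 ✓
F=668: row 8 → D = 674 ✓
F=654: row 9 → D = 671 ✓
F=655: row 10 → D = 679 ✓
F=667: rows 11, 15 → D takes values {679, 678} — violation
F=665: row 12 → D = 672 ✓
F=661: row 13 → D = 670 ✓
The only F value with inconsistent D is F=667.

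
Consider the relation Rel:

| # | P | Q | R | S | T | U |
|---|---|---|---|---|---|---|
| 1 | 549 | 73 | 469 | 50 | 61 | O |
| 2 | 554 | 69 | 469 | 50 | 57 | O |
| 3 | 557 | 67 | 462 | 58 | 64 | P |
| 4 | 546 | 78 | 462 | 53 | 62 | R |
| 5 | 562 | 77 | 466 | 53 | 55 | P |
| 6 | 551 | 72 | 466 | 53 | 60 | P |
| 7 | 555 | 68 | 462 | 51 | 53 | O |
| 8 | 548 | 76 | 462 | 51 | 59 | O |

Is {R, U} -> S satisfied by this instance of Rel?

(R=469, U=O): rows 1, 2 → S = 50, 50 ✓
(R=462, U=P): row 3 → S = 58 ✓
(R=462, U=R): row 4 → S = 53 ✓
(R=466, U=P): rows 5, 6 → S = 53, 53 ✓
(R=462, U=O): rows 7, 8 → S = 51, 51 ✓
Every {R, U} value is associated with a single S value, so {R, U} -> S holds.

Yes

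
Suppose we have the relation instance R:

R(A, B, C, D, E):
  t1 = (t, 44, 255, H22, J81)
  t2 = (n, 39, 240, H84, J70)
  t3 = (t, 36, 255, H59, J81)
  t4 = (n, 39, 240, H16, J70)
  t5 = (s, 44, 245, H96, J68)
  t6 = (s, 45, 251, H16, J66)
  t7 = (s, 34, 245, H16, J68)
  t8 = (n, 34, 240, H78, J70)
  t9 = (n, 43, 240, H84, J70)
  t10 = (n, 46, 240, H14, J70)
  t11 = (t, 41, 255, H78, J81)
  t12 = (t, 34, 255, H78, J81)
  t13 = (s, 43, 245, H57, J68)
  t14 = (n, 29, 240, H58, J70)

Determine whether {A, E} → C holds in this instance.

(A=t, E=J81): rows 1, 3, 11, 12 → C = 255, 255, 255, 255 ✓
(A=n, E=J70): rows 2, 4, 8, 9, 10, 14 → C = 240, 240, 240, 240, 240, 240 ✓
(A=s, E=J68): rows 5, 7, 13 → C = 245, 245, 245 ✓
(A=s, E=J66): row 6 → C = 251 ✓
Every {A, E} value is associated with a single C value, so {A, E} → C holds.

Yes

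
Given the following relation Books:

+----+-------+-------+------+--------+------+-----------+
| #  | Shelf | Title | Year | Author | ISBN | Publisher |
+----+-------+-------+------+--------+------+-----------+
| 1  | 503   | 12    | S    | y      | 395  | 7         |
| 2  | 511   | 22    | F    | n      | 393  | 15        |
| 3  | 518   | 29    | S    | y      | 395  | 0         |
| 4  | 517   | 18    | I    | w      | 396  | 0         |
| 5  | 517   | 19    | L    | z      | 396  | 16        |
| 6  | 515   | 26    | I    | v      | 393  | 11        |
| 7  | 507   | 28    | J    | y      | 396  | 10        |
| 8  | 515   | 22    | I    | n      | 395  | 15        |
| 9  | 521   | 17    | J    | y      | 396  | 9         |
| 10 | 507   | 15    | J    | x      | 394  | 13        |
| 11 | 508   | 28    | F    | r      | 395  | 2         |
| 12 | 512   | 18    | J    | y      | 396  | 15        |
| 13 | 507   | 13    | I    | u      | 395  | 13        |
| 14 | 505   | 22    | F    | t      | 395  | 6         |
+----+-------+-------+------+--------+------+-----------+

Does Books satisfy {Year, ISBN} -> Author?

(Year=S, ISBN=395): rows 1, 3 → Author = y, y ✓
(Year=F, ISBN=393): row 2 → Author = n ✓
(Year=I, ISBN=396): row 4 → Author = w ✓
(Year=L, ISBN=396): row 5 → Author = z ✓
(Year=I, ISBN=393): row 6 → Author = v ✓
(Year=J, ISBN=396): rows 7, 9, 12 → Author = y, y, y ✓
(Year=I, ISBN=395): rows 8, 13 → Author takes values {n, u} — violation
(Year=J, ISBN=394): row 10 → Author = x ✓
(Year=F, ISBN=395): rows 11, 14 → Author takes values {r, t} — violation
Two rows agree on {Year, ISBN} but differ on Author, so {Year, ISBN} -> Author does not hold.

No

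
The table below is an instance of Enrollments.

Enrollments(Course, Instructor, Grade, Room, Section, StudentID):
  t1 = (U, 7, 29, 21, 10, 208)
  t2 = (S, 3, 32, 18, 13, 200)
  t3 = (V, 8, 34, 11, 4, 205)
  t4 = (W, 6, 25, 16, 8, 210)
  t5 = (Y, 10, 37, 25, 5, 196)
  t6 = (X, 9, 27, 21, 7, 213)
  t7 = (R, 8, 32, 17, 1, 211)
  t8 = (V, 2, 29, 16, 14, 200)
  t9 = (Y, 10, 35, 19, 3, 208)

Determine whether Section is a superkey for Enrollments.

Yes

All 9 rows have distinct Section values, so Section → (all attributes) holds and Section is a superkey.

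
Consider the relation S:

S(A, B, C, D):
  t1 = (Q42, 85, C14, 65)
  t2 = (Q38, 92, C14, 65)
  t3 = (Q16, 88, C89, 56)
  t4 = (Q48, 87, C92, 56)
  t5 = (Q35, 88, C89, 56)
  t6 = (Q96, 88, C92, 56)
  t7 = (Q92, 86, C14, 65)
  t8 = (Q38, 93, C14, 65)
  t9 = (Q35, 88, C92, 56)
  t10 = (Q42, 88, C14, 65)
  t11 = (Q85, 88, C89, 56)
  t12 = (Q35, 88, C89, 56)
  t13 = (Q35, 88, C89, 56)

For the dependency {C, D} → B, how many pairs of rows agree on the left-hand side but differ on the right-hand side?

12

(C=C14, D=65): violating pairs (1,2), (1,7), (1,8), (1,10), (2,7), (2,8), (2,10), (7,8), (7,10), (8,10) — 10 pairs.
(C=C89, D=56): all 5 rows agree on B — 0 pairs.
(C=C92, D=56): violating pairs (4,6), (4,9) — 2 pairs.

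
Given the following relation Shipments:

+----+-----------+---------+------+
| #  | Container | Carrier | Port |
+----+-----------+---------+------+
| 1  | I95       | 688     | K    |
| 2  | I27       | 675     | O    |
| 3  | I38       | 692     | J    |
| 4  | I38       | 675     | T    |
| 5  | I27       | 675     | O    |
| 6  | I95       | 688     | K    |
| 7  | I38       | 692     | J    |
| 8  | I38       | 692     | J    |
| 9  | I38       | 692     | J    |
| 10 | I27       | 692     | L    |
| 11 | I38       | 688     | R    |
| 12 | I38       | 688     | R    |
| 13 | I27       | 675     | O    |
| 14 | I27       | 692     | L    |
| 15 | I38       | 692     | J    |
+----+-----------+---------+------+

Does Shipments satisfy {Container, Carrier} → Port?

Yes

(Container=I95, Carrier=688): rows 1, 6 → Port = K, K ✓
(Container=I27, Carrier=675): rows 2, 5, 13 → Port = O, O, O ✓
(Container=I38, Carrier=692): rows 3, 7, 8, 9, 15 → Port = J, J, J, J, J ✓
(Container=I38, Carrier=675): row 4 → Port = T ✓
(Container=I27, Carrier=692): rows 10, 14 → Port = L, L ✓
(Container=I38, Carrier=688): rows 11, 12 → Port = R, R ✓
Every {Container, Carrier} value is associated with a single Port value, so {Container, Carrier} → Port holds.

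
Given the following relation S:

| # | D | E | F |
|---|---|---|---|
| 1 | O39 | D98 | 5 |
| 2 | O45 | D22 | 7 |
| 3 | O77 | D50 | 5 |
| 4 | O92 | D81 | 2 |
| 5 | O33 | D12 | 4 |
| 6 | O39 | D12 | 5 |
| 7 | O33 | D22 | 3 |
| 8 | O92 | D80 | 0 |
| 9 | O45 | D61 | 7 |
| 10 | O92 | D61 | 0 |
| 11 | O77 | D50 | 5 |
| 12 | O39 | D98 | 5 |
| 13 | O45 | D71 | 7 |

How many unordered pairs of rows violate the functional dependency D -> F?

D=O39: all 3 rows agree on F — 0 pairs.
D=O45: all 3 rows agree on F — 0 pairs.
D=O77: all 2 rows agree on F — 0 pairs.
D=O92: violating pairs (4,8), (4,10) — 2 pairs.
D=O33: violating pairs (5,7) — 1 pair.

3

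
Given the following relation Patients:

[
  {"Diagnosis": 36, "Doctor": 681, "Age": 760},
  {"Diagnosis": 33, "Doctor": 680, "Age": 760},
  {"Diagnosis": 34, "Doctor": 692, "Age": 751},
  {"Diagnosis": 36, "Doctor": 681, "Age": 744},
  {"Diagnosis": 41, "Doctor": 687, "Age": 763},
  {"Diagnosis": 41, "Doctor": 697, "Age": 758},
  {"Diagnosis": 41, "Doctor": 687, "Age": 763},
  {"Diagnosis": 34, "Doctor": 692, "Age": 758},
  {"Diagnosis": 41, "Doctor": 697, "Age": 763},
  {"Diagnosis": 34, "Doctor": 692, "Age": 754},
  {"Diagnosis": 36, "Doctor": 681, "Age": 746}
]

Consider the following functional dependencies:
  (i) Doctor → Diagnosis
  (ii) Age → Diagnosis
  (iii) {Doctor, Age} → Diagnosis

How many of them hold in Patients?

2

(i) Doctor → Diagnosis: every LHS value maps to a single RHS value — holds.
(ii) Age → Diagnosis: Age=760: 2 rows → Diagnosis takes values {36, 33} — violation; Age=758: 2 rows → Diagnosis takes values {41, 34} — violation — fails.
(iii) {Doctor, Age} → Diagnosis: every LHS value maps to a single RHS value — holds.
2 of the 3 dependencies hold.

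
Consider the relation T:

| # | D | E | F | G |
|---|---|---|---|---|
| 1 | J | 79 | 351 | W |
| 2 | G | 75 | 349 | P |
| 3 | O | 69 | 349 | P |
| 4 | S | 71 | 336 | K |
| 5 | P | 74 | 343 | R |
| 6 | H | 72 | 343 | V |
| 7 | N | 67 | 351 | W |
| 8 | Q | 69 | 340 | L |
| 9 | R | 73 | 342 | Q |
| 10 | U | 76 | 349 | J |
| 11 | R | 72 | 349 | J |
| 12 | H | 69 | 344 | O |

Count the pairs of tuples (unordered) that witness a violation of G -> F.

G=W: all 2 rows agree on F — 0 pairs.
G=P: all 2 rows agree on F — 0 pairs.
G=J: all 2 rows agree on F — 0 pairs.

0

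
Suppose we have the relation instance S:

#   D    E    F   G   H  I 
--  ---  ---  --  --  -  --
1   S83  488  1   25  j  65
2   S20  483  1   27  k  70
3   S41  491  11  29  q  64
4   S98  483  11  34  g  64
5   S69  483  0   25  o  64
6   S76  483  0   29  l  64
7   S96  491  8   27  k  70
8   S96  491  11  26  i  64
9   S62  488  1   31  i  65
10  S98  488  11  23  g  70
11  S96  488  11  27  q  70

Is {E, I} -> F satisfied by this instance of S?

(E=488, I=65): rows 1, 9 → F = 1, 1 ✓
(E=483, I=70): row 2 → F = 1 ✓
(E=491, I=64): rows 3, 8 → F = 11, 11 ✓
(E=483, I=64): rows 4, 5, 6 → F takes values {11, 0} — violation
(E=491, I=70): row 7 → F = 8 ✓
(E=488, I=70): rows 10, 11 → F = 11, 11 ✓
Two rows agree on {E, I} but differ on F, so {E, I} -> F does not hold.

No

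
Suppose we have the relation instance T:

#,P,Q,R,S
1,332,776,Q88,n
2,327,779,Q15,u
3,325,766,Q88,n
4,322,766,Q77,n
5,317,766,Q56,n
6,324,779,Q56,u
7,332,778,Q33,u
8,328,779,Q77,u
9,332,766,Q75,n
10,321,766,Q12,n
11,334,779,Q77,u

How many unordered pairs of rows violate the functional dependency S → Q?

9

S=n: violating pairs (1,3), (1,4), (1,5), (1,9), (1,10) — 5 pairs.
S=u: violating pairs (2,7), (6,7), (7,8), (7,11) — 4 pairs.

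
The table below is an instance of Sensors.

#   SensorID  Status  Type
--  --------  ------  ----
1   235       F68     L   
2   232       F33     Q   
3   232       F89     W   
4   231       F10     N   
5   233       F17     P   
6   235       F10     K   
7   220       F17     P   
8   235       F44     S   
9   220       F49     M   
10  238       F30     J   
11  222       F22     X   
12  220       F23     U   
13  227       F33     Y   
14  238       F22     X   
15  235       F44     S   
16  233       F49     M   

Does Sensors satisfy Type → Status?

Type=L: row 1 → Status = F68 ✓
Type=Q: row 2 → Status = F33 ✓
Type=W: row 3 → Status = F89 ✓
Type=N: row 4 → Status = F10 ✓
Type=P: rows 5, 7 → Status = F17, F17 ✓
Type=K: row 6 → Status = F10 ✓
Type=S: rows 8, 15 → Status = F44, F44 ✓
Type=M: rows 9, 16 → Status = F49, F49 ✓
Type=J: row 10 → Status = F30 ✓
Type=X: rows 11, 14 → Status = F22, F22 ✓
Type=U: row 12 → Status = F23 ✓
Type=Y: row 13 → Status = F33 ✓
Every Type value is associated with a single Status value, so Type → Status holds.

Yes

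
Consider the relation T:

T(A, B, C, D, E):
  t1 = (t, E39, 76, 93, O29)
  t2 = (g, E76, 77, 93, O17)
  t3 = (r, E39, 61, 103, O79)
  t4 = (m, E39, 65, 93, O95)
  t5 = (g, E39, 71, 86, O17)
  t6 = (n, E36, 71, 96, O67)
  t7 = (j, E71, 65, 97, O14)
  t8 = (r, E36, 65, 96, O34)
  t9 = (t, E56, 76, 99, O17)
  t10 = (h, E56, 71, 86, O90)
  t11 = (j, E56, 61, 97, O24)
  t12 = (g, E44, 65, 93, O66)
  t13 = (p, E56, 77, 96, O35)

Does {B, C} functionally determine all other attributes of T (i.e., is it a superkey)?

All 13 rows have distinct {B, C} values, so {B, C} → (all attributes) holds and {B, C} is a superkey.

Yes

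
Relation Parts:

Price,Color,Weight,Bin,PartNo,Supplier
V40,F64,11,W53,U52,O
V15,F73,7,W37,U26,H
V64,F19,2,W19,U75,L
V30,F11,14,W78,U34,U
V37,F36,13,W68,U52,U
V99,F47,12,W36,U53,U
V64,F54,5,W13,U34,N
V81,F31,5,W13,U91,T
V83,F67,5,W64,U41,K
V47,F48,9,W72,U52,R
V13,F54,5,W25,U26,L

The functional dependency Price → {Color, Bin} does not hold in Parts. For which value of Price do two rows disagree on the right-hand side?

V64

Price=V40: 1 row → {Color,Bin} = (F64, W53) ✓
Price=V15: 1 row → {Color,Bin} = (F73, W37) ✓
Price=V64: 2 rows → {Color,Bin} takes values {(F19, W19), (F54, W13)} — violation
Price=V30: 1 row → {Color,Bin} = (F11, W78) ✓
Price=V37: 1 row → {Color,Bin} = (F36, W68) ✓
Price=V99: 1 row → {Color,Bin} = (F47, W36) ✓
Price=V81: 1 row → {Color,Bin} = (F31, W13) ✓
Price=V83: 1 row → {Color,Bin} = (F67, W64) ✓
Price=V47: 1 row → {Color,Bin} = (F48, W72) ✓
Price=V13: 1 row → {Color,Bin} = (F54, W25) ✓
The only Price value with inconsistent RHS is Price=V64.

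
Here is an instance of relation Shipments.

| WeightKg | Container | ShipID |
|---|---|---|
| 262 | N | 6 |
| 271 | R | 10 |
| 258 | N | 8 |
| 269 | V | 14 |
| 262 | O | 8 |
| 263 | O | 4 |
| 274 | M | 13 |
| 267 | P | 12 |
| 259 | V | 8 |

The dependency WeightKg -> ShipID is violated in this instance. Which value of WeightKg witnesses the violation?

262

WeightKg=262: 2 rows → ShipID takes values {6, 8} — violation
WeightKg=271: 1 row → ShipID = 10 ✓
WeightKg=258: 1 row → ShipID = 8 ✓
WeightKg=269: 1 row → ShipID = 14 ✓
WeightKg=263: 1 row → ShipID = 4 ✓
WeightKg=274: 1 row → ShipID = 13 ✓
WeightKg=267: 1 row → ShipID = 12 ✓
WeightKg=259: 1 row → ShipID = 8 ✓
The only WeightKg value with inconsistent ShipID is WeightKg=262.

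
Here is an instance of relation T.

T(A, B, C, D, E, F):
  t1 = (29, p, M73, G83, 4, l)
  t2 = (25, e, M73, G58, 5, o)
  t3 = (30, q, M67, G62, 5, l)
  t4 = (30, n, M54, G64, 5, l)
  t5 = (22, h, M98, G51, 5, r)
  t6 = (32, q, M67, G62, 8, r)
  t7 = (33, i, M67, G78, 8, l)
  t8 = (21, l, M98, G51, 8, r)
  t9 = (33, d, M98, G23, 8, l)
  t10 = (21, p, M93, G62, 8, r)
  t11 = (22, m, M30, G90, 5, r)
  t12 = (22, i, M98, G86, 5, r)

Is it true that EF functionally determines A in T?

No

(E=4, F=l): row 1 → A = 29 ✓
(E=5, F=o): row 2 → A = 25 ✓
(E=5, F=l): rows 3, 4 → A = 30, 30 ✓
(E=5, F=r): rows 5, 11, 12 → A = 22, 22, 22 ✓
(E=8, F=r): rows 6, 8, 10 → A takes values {32, 21} — violation
(E=8, F=l): rows 7, 9 → A = 33, 33 ✓
Two rows agree on EF but differ on A, so EF → A does not hold.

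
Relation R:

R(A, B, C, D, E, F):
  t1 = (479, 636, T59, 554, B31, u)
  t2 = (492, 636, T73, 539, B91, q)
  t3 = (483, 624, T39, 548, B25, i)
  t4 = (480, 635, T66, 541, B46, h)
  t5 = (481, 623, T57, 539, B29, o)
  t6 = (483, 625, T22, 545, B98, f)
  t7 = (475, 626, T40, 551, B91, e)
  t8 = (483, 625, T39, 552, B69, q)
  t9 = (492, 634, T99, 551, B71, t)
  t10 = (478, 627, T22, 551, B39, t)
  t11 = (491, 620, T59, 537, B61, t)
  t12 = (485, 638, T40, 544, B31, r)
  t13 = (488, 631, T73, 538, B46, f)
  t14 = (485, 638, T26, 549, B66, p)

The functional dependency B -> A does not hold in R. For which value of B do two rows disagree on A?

B=636: rows 1, 2 → A takes values {479, 492} — violation
B=624: row 3 → A = 483 ✓
B=635: row 4 → A = 480 ✓
B=623: row 5 → A = 481 ✓
B=625: rows 6, 8 → A = 483, 483 ✓
B=626: row 7 → A = 475 ✓
B=634: row 9 → A = 492 ✓
B=627: row 10 → A = 478 ✓
B=620: row 11 → A = 491 ✓
B=638: rows 12, 14 → A = 485, 485 ✓
B=631: row 13 → A = 488 ✓
The only B value with inconsistent A is B=636.

636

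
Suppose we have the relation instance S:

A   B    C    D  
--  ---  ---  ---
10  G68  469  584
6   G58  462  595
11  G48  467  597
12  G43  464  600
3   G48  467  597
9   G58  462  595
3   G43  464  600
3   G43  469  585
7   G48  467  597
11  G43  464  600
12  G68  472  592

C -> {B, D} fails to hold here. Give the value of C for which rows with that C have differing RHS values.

C=469: 2 rows → {B,D} takes values {(G68, 584), (G43, 585)} — violation
C=462: 2 rows → {B,D} = (G58, 595), (G58, 595) ✓
C=467: 3 rows → {B,D} = (G48, 597), (G48, 597), (G48, 597) ✓
C=464: 3 rows → {B,D} = (G43, 600), (G43, 600), (G43, 600) ✓
C=472: 1 row → {B,D} = (G68, 592) ✓
The only C value with inconsistent RHS is C=469.

469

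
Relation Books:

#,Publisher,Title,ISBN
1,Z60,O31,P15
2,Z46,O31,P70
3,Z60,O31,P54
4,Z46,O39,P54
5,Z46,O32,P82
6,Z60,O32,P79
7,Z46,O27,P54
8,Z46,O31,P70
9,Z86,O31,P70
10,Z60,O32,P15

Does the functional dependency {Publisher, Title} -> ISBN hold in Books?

No

(Publisher=Z60, Title=O31): rows 1, 3 → ISBN takes values {P15, P54} — violation
(Publisher=Z46, Title=O31): rows 2, 8 → ISBN = P70, P70 ✓
(Publisher=Z46, Title=O39): row 4 → ISBN = P54 ✓
(Publisher=Z46, Title=O32): row 5 → ISBN = P82 ✓
(Publisher=Z60, Title=O32): rows 6, 10 → ISBN takes values {P79, P15} — violation
(Publisher=Z46, Title=O27): row 7 → ISBN = P54 ✓
(Publisher=Z86, Title=O31): row 9 → ISBN = P70 ✓
Two rows agree on {Publisher, Title} but differ on ISBN, so {Publisher, Title} -> ISBN does not hold.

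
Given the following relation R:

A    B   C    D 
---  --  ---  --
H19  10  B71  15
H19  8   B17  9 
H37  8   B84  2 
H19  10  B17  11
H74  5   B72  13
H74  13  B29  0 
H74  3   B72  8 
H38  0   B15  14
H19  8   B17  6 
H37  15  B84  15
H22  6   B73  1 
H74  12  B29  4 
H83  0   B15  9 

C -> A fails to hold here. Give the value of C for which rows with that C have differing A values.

B15

C=B71: 1 row → A = H19 ✓
C=B17: 3 rows → A = H19, H19, H19 ✓
C=B84: 2 rows → A = H37, H37 ✓
C=B72: 2 rows → A = H74, H74 ✓
C=B29: 2 rows → A = H74, H74 ✓
C=B15: 2 rows → A takes values {H38, H83} — violation
C=B73: 1 row → A = H22 ✓
The only C value with inconsistent A is C=B15.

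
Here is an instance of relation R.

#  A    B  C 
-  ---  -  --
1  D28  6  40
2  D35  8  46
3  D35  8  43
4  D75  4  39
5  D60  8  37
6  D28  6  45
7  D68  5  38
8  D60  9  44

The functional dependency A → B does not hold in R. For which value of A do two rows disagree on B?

D60

A=D28: rows 1, 6 → B = 6, 6 ✓
A=D35: rows 2, 3 → B = 8, 8 ✓
A=D75: row 4 → B = 4 ✓
A=D60: rows 5, 8 → B takes values {8, 9} — violation
A=D68: row 7 → B = 5 ✓
The only A value with inconsistent B is A=D60.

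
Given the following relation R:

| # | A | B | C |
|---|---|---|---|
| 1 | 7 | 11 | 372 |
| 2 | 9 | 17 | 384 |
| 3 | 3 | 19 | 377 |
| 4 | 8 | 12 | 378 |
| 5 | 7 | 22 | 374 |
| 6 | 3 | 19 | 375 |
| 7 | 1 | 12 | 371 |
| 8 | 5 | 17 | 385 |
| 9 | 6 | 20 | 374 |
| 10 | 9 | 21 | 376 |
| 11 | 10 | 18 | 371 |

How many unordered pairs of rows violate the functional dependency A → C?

A=7: violating pairs (1,5) — 1 pair.
A=9: violating pairs (2,10) — 1 pair.
A=3: violating pairs (3,6) — 1 pair.

3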